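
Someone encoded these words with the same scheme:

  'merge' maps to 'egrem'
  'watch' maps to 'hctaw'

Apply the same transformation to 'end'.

dne

The word is simply reversed.
On end: reverse → dne.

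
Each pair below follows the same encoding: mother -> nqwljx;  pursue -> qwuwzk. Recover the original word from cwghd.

In mother: m→n is +1, o→q is +2, t→w is +3, h→l is +4 — the shift increases by 1 each position. Each letter shifts forward by (position + 1), i.e. 1, 2, 3, … — the shift grows by one for each successive letter.
Reversing it on cwghd: c−1=b, w−2=u, g−3=d, h−4=d, d−5=y.

buddy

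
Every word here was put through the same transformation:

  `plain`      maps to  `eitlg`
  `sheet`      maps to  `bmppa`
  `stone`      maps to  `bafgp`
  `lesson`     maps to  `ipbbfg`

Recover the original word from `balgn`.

p(15)→e(4) and l(11)→i(8) fit y≡25x+19 (mod 26); the inverse of 25 mod 26 is 25. Treating letters as 0–25, the rule is x ↦ 25x + 19 (mod 26).
Reversing it on balgn: b(1)→25·(1−19)≡18=s; a(0)→25·(0−19)≡19=t; l(11)→25·(11−19)≡8=i; g(6)→25·(6−19)≡13=n; n(13)→25·(13−19)≡6=g (all mod 26).

sting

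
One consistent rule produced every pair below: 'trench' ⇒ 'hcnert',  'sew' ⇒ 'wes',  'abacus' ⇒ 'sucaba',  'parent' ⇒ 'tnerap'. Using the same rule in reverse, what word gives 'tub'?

but

The word is simply reversed.
Undoing it on tub: then reverse → but.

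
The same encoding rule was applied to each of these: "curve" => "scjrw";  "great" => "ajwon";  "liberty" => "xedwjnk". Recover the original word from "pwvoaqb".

hexagon

c(2)→s(18) and u(20)→c(2) fit y≡15x+14 (mod 26); the inverse of 15 mod 26 is 7. Each letter's alphabet position (a=0..z=25) is mapped through 15·x+14 mod 26 — an affine cipher.
Reversing it on pwvoaqb: p(15)→7·(15−14)≡7=h; w(22)→7·(22−14)≡4=e; v(21)→7·(21−14)≡23=x; o(14)→7·(14−14)≡0=a; a(0)→7·(0−14)≡6=g; q(16)→7·(16−14)≡14=o; b(1)→7·(1−14)≡13=n (all mod 26).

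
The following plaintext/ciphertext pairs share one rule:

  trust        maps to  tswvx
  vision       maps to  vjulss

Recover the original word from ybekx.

yacht

In trust: t→t is +0, r→s is +1, u→w is +2, s→v is +3 — the shift increases by 1 each position. The shift increases by 1 at each position, starting from +0: 0, 1, 2, ….
Decoding ybekx: y−0=y, b−1=a, e−2=c, k−3=h, x−4=t.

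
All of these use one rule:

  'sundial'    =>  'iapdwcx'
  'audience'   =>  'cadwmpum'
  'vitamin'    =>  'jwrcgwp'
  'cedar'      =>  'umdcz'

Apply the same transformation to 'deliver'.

dmxwjmz

s(18)→i(8) and u(20)→a(0) fit y≡9x+2 (mod 26); the inverse of 9 mod 26 is 3. Treating letters as 0–25, the rule is x ↦ 9x + 2 (mod 26).
On deliver: d(3)→9·3+2≡3=d; e(4)→9·4+2≡12=m; l(11)→9·11+2≡23=x; i(8)→9·8+2≡22=w; v(21)→9·21+2≡9=j; e(4)→9·4+2≡12=m; r(17)→9·17+2≡25=z (all mod 26).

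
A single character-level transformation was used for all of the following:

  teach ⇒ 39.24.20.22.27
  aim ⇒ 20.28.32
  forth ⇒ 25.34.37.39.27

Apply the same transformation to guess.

26.40.24.38.38

t is letter #20 and maps to 39: an offset of 19. The number is (letter's place in the alphabet, a=1) + 19.
On guess: g=7→26, u=21→40, e=5→24, s=19→38, s=19→38.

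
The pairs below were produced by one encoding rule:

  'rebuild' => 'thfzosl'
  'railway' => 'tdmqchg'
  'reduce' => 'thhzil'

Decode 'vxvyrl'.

turtle

In rebuild: r→t is +2, e→h is +3, b→f is +4, u→z is +5 — the shift increases by 1 each position. The shift increases by 1 at each position, starting from +2: 2, 3, 4, ….
Undoing it on vxvyrl: v−2=t, x−3=u, v−4=r, y−5=t, r−6=l, l−7=e.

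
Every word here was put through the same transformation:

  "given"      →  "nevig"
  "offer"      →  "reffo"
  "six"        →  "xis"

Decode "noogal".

lagoon

The output letters match the input read backwards: given reversed is nevig. It's just the letters in reverse order.
Undoing it on noogal: then reverse → lagoon.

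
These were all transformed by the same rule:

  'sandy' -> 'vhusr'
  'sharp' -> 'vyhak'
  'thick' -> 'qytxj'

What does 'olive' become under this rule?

petgn

s(18)→v(21) and a(0)→h(7) fit y≡21x+7 (mod 26); the inverse of 21 mod 26 is 5. This is an affine cipher: with a=0,…,z=25, each position x becomes (21x+7) mod 26.
On olive: o(14)→21·14+7≡15=p; l(11)→21·11+7≡4=e; i(8)→21·8+7≡19=t; v(21)→21·21+7≡6=g; e(4)→21·4+7≡13=n (all mod 26).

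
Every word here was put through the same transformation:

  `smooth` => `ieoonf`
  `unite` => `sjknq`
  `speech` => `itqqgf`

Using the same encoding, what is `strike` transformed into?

indkuq

s(18)→i(8) and m(12)→e(4) fit y≡5x+22 (mod 26); the inverse of 5 mod 26 is 21. Treating letters as 0–25, the rule is x ↦ 5x + 22 (mod 26).
For strike: s(18)→5·18+22≡8=i; t(19)→5·19+22≡13=n; r(17)→5·17+22≡3=d; i(8)→5·8+22≡10=k; k(10)→5·10+22≡20=u; e(4)→5·4+22≡16=q (all mod 26).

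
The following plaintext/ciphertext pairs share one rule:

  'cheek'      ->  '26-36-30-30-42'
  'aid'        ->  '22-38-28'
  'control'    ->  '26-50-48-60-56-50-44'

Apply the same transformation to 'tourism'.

With a=1..z=26, the number is 2·pos + 20.
On tourism: t=20→60, o=15→50, u=21→62, r=18→56, i=9→38, s=19→58, m=13→46.

60-50-62-56-38-58-46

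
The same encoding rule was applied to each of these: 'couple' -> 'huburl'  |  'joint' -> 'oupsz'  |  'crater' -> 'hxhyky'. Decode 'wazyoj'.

Shifts by position in couple: pos 0: c→h (+5), pos 1: o→u (+6), pos 2: u→b (+7), pos 3: p→u (+5), pos 4: l→r (+6), pos 5: e→l (+7) — repeating every 3. It's a Vigenère-style cipher with numeric key [5,6,7]: position i shifts by key[i mod 3].
Undoing it on wazyoj: w−5=r, a−6=u, z−7=s, y−5=t, o−6=i, j−7=c.

rustic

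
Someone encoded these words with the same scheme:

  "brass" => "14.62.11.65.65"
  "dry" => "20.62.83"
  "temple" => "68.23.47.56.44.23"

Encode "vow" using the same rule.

With a=1..z=26, the number is 3·pos + 8.
For vow: v=22→74, o=15→53, w=23→77.

74.53.77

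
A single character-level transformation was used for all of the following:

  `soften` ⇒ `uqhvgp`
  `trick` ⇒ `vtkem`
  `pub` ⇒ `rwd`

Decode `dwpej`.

bunch

Every letter moves 2 places later in the alphabet, wrapping around z→a.
Decoding dwpej: d−2=b, w−2=u, p−2=n, e−2=c, j−2=h.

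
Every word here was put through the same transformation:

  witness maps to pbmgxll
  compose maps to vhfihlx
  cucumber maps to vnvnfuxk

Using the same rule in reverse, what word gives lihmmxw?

Compare letters: w→p is +19, i→b is +19, t→m is +19 — a constant shift. Every letter moves 19 places later in the alphabet, wrapping around z→a.
Reversing it on lihmmxw: l−19=s, i−19=p, h−19=o, m−19=t, m−19=t, x−19=e, w−19=d.

spotted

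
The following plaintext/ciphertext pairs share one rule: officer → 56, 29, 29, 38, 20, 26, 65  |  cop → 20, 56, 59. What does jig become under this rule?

With a=1..z=26, the number is 3·pos + 11.
On jig: j=10→41, i=9→38, g=7→32.

41, 38, 32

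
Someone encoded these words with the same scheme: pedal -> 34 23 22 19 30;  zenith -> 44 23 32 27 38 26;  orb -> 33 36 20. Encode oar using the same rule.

33 19 36

p is letter #16 and maps to 34: an offset of 18. The number is (letter's place in the alphabet, a=1) + 18.
For oar: o=15→33, a=1→19, r=18→36.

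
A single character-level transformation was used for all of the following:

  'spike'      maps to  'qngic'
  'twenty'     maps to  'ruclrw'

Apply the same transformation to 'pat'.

nyr

Compare letters: s→q is +24, p→n is +24, i→g is +24 — a constant shift. Each letter is shifted forward by 24 in the alphabet (a Caesar shift of +24).
On pat: p+24=n, a+24=y, t+24=r.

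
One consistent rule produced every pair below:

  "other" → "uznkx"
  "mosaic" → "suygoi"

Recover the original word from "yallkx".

Compare letters: o→u is +6, t→z is +6, h→n is +6 — a constant shift. Every letter moves 6 places later in the alphabet, wrapping around z→a.
Undoing it on yallkx: y−6=s, a−6=u, l−6=f, l−6=f, k−6=e, x−6=r.

suffer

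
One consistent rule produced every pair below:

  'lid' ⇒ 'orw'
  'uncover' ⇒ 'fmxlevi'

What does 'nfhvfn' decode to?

Each pair mirrors across the alphabet (l↔o, i↔r, d↔w): positions sum to 25. Each letter is replaced by its mirror in the alphabet: a↔z, b↔y, c↔x, and so on (the Atbash cipher).
Undoing it on nfhvfn: n↔m, f↔u, h↔s, v↔e, f↔u, n↔m.

museum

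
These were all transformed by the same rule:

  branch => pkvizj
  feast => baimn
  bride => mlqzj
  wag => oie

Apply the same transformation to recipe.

mxqkmz

Two steps: reverse the string, then apply a Caesar shift of +8.
For recipe: reverse → epicer; then shift: e+8=m, p+8=x, i+8=q, c+8=k, e+8=m, r+8=z.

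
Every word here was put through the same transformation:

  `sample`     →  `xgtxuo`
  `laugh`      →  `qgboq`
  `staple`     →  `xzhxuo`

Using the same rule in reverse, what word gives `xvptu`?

In sample: s→x is +5, a→g is +6, m→t is +7, p→x is +8 — the shift increases by 1 each position. The shift increases by 1 at each position, starting from +5: 5, 6, 7, ….
Decoding xvptu: x−5=s, v−6=p, p−7=i, t−8=l, u−9=l.

spill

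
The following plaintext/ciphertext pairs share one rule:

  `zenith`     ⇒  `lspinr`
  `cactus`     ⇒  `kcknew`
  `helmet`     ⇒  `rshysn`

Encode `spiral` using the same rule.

This is an affine cipher: with a=0,…,z=25, each position x becomes (17x+2) mod 26.
For spiral: s(18)→17·18+2≡22=w; p(15)→17·15+2≡23=x; i(8)→17·8+2≡8=i; r(17)→17·17+2≡5=f; a(0)→17·0+2≡2=c; l(11)→17·11+2≡7=h (all mod 26).

wxifch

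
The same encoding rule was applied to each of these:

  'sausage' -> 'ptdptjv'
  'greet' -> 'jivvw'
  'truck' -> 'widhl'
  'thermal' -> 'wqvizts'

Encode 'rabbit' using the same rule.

s(18)→p(15) and a(0)→t(19) fit y≡7x+19 (mod 26); the inverse of 7 mod 26 is 15. This is an affine cipher: with a=0,…,z=25, each position x becomes (7x+19) mod 26.
Applying it to rabbit: r(17)→7·17+19≡8=i; a(0)→7·0+19≡19=t; b(1)→7·1+19≡0=a; b(1)→7·1+19≡0=a; i(8)→7·8+19≡23=x; t(19)→7·19+19≡22=w (all mod 26).

itaaxw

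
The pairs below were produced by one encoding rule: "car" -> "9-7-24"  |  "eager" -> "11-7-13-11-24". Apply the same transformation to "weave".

c is letter #3 and maps to 9: an offset of 6. Letters become their 1-based position plus 6 (so a→7, b→8, …).
On weave: w=23→29, e=5→11, a=1→7, v=22→28, e=5→11.

29-11-7-28-11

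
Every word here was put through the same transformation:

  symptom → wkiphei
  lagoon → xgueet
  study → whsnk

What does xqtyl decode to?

liner

s(18)→w(22) and y(24)→k(10) fit y≡11x+6 (mod 26); the inverse of 11 mod 26 is 19. Treating letters as 0–25, the rule is x ↦ 11x + 6 (mod 26).
Undoing it on xqtyl: x(23)→19·(23−6)≡11=l; q(16)→19·(16−6)≡8=i; t(19)→19·(19−6)≡13=n; y(24)→19·(24−6)≡4=e; l(11)→19·(11−6)≡17=r (all mod 26).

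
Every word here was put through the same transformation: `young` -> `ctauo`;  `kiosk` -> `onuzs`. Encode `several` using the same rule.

In young: y→c is +4, o→t is +5, u→a is +6, n→u is +7 — the shift increases by 1 each position. Letter i (0-indexed) is shifted by i+4, so successive shifts are 4, 5, 6, ….
For several: s+4=w, e+5=j, v+6=b, e+7=l, r+8=z, a+9=j, l+10=v.

wjblzjv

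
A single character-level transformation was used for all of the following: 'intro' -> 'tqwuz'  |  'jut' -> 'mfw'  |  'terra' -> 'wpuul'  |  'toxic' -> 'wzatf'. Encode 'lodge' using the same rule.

The rule splits by letter class: vowels +11, consonants +3.
On lodge: l(cons)+3=o, o(vowel)+11=z, d(cons)+3=g, g(cons)+3=j, e(vowel)+11=p.

ozgjp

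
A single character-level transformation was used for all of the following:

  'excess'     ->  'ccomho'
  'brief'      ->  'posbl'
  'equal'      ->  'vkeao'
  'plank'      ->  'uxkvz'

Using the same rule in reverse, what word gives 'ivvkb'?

The output letters match the input read backwards, each shifted +10: excess reversed is ssecxe. Two steps: reverse the string, then apply a Caesar shift of +10.
Reversing it on ivvkb: shift back: i−10=y, v−10=l, v−10=l, k−10=a, b−10=r → yllar; then reverse → rally.

rally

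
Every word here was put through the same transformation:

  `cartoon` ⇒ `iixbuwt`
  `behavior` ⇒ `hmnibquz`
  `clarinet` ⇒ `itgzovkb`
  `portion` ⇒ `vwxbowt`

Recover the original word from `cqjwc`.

A repeating key of period 2 is used — shifts +6, +8 over and over.
Reversing it on cqjwc: c−6=w, q−8=i, j−6=d, w−8=o, c−6=w.

widow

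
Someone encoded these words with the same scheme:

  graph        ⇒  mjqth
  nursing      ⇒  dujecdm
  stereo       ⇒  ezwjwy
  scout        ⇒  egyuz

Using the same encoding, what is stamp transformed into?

g(6)→m(12) and r(17)→j(9) fit y≡21x+16 (mod 26); the inverse of 21 mod 26 is 5. Treating letters as 0–25, the rule is x ↦ 21x + 16 (mod 26).
Applying it to stamp: s(18)→21·18+16≡4=e; t(19)→21·19+16≡25=z; a(0)→21·0+16≡16=q; m(12)→21·12+16≡8=i; p(15)→21·15+16≡19=t (all mod 26).

ezqit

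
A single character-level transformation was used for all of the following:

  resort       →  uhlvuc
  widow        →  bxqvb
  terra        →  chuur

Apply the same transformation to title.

cxcwh

This is an affine cipher: with a=0,…,z=25, each position x becomes (17x+17) mod 26.
Applying it to title: t(19)→17·19+17≡2=c; i(8)→17·8+17≡23=x; t(19)→17·19+17≡2=c; l(11)→17·11+17≡22=w; e(4)→17·4+17≡7=h (all mod 26).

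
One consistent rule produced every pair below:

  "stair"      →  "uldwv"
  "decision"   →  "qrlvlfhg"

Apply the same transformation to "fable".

Two steps: reverse the string, then apply a Caesar shift of +3.
On fable: reverse → elbaf; then shift: e+3=h, l+3=o, b+3=e, a+3=d, f+3=i.

hoedi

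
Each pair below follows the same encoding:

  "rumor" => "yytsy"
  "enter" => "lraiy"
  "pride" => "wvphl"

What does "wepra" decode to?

paint

Shifts by position in rumor: pos 0: r→y (+7), pos 1: u→y (+4), pos 2: m→t (+7), pos 3: o→s (+4) — repeating every 2. The shifts repeat in a cycle of length 2: positions 0,1,… shift by +7, +4, then the pattern repeats.
Decoding wepra: w−7=p, e−4=a, p−7=i, r−4=n, a−7=t.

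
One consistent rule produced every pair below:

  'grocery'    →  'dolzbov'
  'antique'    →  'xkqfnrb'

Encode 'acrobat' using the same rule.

Compare letters: g→d is +23, r→o is +23, o→l is +23 — a constant shift. This is a Caesar cipher with shift 23.
Applying it to acrobat: a+23=x, c+23=z, r+23=o, o+23=l, b+23=y, a+23=x, t+23=q.

xzolyxq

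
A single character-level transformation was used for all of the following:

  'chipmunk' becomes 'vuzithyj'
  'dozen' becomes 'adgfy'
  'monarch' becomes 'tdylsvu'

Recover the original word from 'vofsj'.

clerk

This is an affine cipher: with a=0,…,z=25, each position x becomes (5x+11) mod 26.
Undoing it on vofsj: v(21)→21·(21−11)≡2=c; o(14)→21·(14−11)≡11=l; f(5)→21·(5−11)≡4=e; s(18)→21·(18−11)≡17=r; j(9)→21·(9−11)≡10=k (all mod 26).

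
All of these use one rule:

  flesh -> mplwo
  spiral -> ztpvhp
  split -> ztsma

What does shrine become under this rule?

zlymui

Shifts by position in flesh: pos 0: f→m (+7), pos 1: l→p (+4), pos 2: e→l (+7), pos 3: s→w (+4) — repeating every 2. It's a Vigenère-style cipher with numeric key [7,4]: position i shifts by key[i mod 2].
Applying it to shrine: s+7=z, h+4=l, r+7=y, i+4=m, n+7=u, e+4=i.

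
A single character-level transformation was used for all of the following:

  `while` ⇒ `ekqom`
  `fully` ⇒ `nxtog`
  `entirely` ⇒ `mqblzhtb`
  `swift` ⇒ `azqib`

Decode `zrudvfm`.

Shifts by position in while: pos 0: w→e (+8), pos 1: h→k (+3), pos 2: i→q (+8), pos 3: l→o (+3) — repeating every 2. A repeating key of period 2 is used — shifts +8, +3 over and over.
Reversing it on zrudvfm: z−8=r, r−3=o, u−8=m, d−3=a, v−8=n, f−3=c, m−8=e.

romance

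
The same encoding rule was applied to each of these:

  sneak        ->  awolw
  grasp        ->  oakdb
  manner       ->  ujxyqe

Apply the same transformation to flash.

In sneak: s→a is +8, n→w is +9, e→o is +10, a→l is +11 — the shift increases by 1 each position. Letter i (0-indexed) is shifted by i+8, so successive shifts are 8, 9, 10, ….
Applying it to flash: f+8=n, l+9=u, a+10=k, s+11=d, h+12=t.

nukdt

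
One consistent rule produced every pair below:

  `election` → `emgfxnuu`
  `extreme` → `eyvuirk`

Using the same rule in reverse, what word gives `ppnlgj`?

police

The shift increases by 1 at each position, starting from +0: 0, 1, 2, ….
Undoing it on ppnlgj: p−0=p, p−1=o, n−2=l, l−3=i, g−4=c, j−5=e.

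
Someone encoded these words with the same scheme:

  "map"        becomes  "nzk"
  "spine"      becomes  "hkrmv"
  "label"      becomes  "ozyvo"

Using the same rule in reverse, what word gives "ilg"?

Each pair mirrors across the alphabet (m↔n, a↔z, p↔k): positions sum to 25. Letters are reflected about the middle of the alphabet (position → 25−position): Atbash.
Undoing it on ilg: i↔r, l↔o, g↔t.

rot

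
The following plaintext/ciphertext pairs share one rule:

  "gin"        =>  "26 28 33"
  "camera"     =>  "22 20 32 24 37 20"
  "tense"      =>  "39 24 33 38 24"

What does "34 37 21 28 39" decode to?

g is letter #7 and maps to 26: an offset of 19. The number is (letter's place in the alphabet, a=1) + 19.
Undoing it on 34 37 21 28 39: 34→(34−19)÷1=15=o, 37→(37−19)÷1=18=r, 21→(21−19)÷1=2=b, 28→(28−19)÷1=9=i, 39→(39−19)÷1=20=t.

orbit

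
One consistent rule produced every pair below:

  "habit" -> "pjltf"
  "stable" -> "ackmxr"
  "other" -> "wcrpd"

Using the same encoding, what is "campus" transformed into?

kjwagf

In habit: h→p is +8, a→j is +9, b→l is +10, i→t is +11 — the shift increases by 1 each position. Each letter shifts forward by (position + 8), i.e. 8, 9, 10, … — the shift grows by one for each successive letter.
For campus: c+8=k, a+9=j, m+10=w, p+11=a, u+12=g, s+13=f.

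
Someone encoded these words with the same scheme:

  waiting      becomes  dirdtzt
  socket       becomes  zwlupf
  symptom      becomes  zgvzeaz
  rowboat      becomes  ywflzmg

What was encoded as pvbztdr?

inspire

In waiting: w→d is +7, a→i is +8, i→r is +9, t→d is +10 — the shift increases by 1 each position. The shift increases by 1 at each position, starting from +7: 7, 8, 9, ….
Undoing it on pvbztdr: p−7=i, v−8=n, b−9=s, z−10=p, t−11=i, d−12=r, r−13=e.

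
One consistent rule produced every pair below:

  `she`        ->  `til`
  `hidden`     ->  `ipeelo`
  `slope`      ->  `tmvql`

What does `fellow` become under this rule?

The shift depends on letter class: consonant s→t is +1, but vowel e→l is +7. Vowels shift forward by 7 and consonants shift forward by 1.
On fellow: f(cons)+1=g, e(vowel)+7=l, l(cons)+1=m, l(cons)+1=m, o(vowel)+7=v, w(cons)+1=x.

glmmvx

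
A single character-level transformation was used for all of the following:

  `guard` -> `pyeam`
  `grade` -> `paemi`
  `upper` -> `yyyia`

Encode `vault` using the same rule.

The rule splits by letter class: vowels +4, consonants +9.
Applying it to vault: v(cons)+9=e, a(vowel)+4=e, u(vowel)+4=y, l(cons)+9=u, t(cons)+9=c.

eeyuc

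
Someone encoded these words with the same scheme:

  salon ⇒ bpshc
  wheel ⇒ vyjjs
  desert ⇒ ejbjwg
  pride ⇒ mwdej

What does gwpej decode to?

trade

s(18)→b(1) and a(0)→p(15) fit y≡5x+15 (mod 26); the inverse of 5 mod 26 is 21. Treating letters as 0–25, the rule is x ↦ 5x + 15 (mod 26).
Decoding gwpej: g(6)→21·(6−15)≡19=t; w(22)→21·(22−15)≡17=r; p(15)→21·(15−15)≡0=a; e(4)→21·(4−15)≡3=d; j(9)→21·(9−15)≡4=e (all mod 26).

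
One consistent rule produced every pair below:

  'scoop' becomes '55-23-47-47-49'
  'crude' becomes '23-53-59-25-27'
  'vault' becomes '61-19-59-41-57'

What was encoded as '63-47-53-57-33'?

s(#19)→55 and c(#3)→23: differences scale by 2, so n = 2·pos + 17. Each letter becomes 2×(its alphabet position, a=1..z=26) + 17.
Reversing it on 63-47-53-57-33: 63→(63−17)÷2=23=w, 47→(47−17)÷2=15=o, 53→(53−17)÷2=18=r, 57→(57−17)÷2=20=t, 33→(33−17)÷2=8=h.

worth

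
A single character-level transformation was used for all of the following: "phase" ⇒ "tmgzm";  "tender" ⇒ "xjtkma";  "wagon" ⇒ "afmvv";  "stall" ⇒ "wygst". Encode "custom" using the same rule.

gzyawv

In phase: p→t is +4, h→m is +5, a→g is +6, s→z is +7 — the shift increases by 1 each position. Each letter shifts forward by (position + 4), i.e. 4, 5, 6, … — the shift grows by one for each successive letter.
On custom: c+4=g, u+5=z, s+6=y, t+7=a, o+8=w, m+9=v.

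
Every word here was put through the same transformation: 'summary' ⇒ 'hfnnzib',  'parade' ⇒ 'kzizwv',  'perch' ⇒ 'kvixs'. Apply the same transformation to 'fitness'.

urgmvhh

Letters are reflected about the middle of the alphabet (position → 25−position): Atbash.
On fitness: f↔u, i↔r, t↔g, n↔m, e↔v, s↔h, s↔h.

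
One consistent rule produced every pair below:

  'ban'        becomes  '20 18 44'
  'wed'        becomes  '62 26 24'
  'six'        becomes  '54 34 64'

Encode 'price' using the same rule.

48 52 34 22 26

b(#2)→20 and a(#1)→18: differences scale by 2, so n = 2·pos + 16. The formula is n = 2×(alphabet index, a=1) + 16.
Applying it to price: p=16→48, r=18→52, i=9→34, c=3→22, e=5→26.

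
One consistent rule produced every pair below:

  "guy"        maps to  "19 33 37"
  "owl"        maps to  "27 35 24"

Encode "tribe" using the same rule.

g is letter #7 and maps to 19: an offset of 12. Each letter is replaced by its alphabet position (a=1..z=26) + 12.
On tribe: t=20→32, r=18→30, i=9→21, b=2→14, e=5→17.

32 30 21 14 17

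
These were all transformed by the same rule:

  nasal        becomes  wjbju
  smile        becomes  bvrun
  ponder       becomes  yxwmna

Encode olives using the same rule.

xurenb

Each letter is shifted forward by 9 in the alphabet (a Caesar shift of +9).
On olives: o+9=x, l+9=u, i+9=r, v+9=e, e+9=n, s+9=b.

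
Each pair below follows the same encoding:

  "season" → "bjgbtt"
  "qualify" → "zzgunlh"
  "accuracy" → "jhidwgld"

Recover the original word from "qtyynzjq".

Shifts by position in season: pos 0: s→b (+9), pos 1: e→j (+5), pos 2: a→g (+6), pos 3: s→b (+9), pos 4: o→t (+5), pos 5: n→t (+6) — repeating every 3. A repeating key of period 3 is used — shifts +9, +5, +6 over and over.
Decoding qtyynzjq: q−9=h, t−5=o, y−6=s, y−9=p, n−5=i, z−6=t, j−9=a, q−5=l.

hospital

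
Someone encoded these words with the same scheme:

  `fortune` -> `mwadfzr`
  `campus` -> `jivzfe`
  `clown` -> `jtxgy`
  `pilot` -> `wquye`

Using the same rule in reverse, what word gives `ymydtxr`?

In fortune: f→m is +7, o→w is +8, r→a is +9, t→d is +10 — the shift increases by 1 each position. Each letter shifts forward by (position + 7), i.e. 7, 8, 9, … — the shift grows by one for each successive letter.
Decoding ymydtxr: y−7=r, m−8=e, y−9=p, d−10=t, t−11=i, x−12=l, r−13=e.

reptile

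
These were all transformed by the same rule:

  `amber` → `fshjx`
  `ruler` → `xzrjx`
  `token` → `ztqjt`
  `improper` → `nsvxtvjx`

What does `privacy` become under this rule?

The shift depends on letter class: consonant m→s is +6, but vowel a→f is +5. The rule splits by letter class: vowels +5, consonants +6.
Applying it to privacy: p(cons)+6=v, r(cons)+6=x, i(vowel)+5=n, v(cons)+6=b, a(vowel)+5=f, c(cons)+6=i, y(cons)+6=e.

vxnbfie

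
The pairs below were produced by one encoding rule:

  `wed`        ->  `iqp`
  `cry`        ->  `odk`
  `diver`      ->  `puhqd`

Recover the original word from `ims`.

wag

Compare letters: w→i is +12, e→q is +12, d→p is +12 — a constant shift. This is a Caesar cipher with shift 12.
Decoding ims: i−12=w, m−12=a, s−12=g.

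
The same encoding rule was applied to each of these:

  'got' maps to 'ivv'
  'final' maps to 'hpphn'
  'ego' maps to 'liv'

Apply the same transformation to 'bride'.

The rule splits by letter class: vowels +7, consonants +2.
For bride: b(cons)+2=d, r(cons)+2=t, i(vowel)+7=p, d(cons)+2=f, e(vowel)+7=l.

dtpfl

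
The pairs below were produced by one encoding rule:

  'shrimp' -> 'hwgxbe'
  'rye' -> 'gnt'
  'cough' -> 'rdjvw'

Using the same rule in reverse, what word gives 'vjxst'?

Compare letters: s→h is +15, h→w is +15, r→g is +15 — a constant shift. Each letter is shifted forward by 15 in the alphabet (a Caesar shift of +15).
Reversing it on vjxst: v−15=g, j−15=u, x−15=i, s−15=d, t−15=e.

guide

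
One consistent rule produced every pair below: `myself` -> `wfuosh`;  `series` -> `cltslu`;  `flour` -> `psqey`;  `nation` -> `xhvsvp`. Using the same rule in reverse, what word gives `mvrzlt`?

It's a Vigenère-style cipher with numeric key [10,7,2]: position i shifts by key[i mod 3].
Reversing it on mvrzlt: m−10=c, v−7=o, r−2=p, z−10=p, l−7=e, t−2=r.

copper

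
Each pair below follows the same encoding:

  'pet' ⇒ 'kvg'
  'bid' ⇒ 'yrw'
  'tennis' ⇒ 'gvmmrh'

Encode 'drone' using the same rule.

wilmv

Each pair mirrors across the alphabet (p↔k, e↔v, t↔g): positions sum to 25. This is the alphabet-reversal cipher (Atbash): a becomes z, b becomes y, etc.
For drone: d↔w, r↔i, o↔l, n↔m, e↔v.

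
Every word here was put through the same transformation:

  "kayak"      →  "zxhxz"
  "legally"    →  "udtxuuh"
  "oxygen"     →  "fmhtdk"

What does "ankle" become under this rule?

xkzud

k(10)→z(25) and a(0)→x(23) fit y≡21x+23 (mod 26); the inverse of 21 mod 26 is 5. Each letter's alphabet position (a=0..z=25) is mapped through 21·x+23 mod 26 — an affine cipher.
On ankle: a(0)→21·0+23≡23=x; n(13)→21·13+23≡10=k; k(10)→21·10+23≡25=z; l(11)→21·11+23≡20=u; e(4)→21·4+23≡3=d (all mod 26).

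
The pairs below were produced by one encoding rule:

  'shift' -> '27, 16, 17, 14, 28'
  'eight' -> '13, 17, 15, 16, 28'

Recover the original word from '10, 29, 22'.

bun

Each letter is replaced by its alphabet position (a=1..z=26) + 8.
Decoding 10, 29, 22: 10→(10−8)÷1=2=b, 29→(29−8)÷1=21=u, 22→(22−8)÷1=14=n.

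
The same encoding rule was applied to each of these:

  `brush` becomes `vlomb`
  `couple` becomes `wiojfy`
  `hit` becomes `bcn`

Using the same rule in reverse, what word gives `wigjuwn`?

compact

This is a Caesar cipher with shift 20.
Reversing it on wigjuwn: w−20=c, i−20=o, g−20=m, j−20=p, u−20=a, w−20=c, n−20=t.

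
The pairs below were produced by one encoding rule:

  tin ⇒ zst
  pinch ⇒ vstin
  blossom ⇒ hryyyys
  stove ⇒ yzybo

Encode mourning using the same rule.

syextstm

The shift depends on letter class: consonant t→z is +6, but vowel i→s is +10. Vowels shift forward by 10 and consonants shift forward by 6.
On mourning: m(cons)+6=s, o(vowel)+10=y, u(vowel)+10=e, r(cons)+6=x, n(cons)+6=t, i(vowel)+10=s, n(cons)+6=t, g(cons)+6=m.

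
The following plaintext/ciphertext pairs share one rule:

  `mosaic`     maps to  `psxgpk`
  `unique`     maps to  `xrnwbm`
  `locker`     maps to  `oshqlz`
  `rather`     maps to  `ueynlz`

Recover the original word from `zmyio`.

witch

In mosaic: m→p is +3, o→s is +4, s→x is +5, a→g is +6 — the shift increases by 1 each position. Letter i (0-indexed) is shifted by i+3, so successive shifts are 3, 4, 5, ….
Reversing it on zmyio: z−3=w, m−4=i, y−5=t, i−6=c, o−7=h.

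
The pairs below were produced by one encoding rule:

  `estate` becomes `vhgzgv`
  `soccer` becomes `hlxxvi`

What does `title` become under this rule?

Each pair mirrors across the alphabet (e↔v, s↔h, t↔g): positions sum to 25. This is the alphabet-reversal cipher (Atbash): a becomes z, b becomes y, etc.
For title: t↔g, i↔r, t↔g, l↔o, e↔v.

grgov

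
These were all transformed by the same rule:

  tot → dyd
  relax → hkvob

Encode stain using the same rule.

xskdc

The output letters match the input read backwards, each shifted +10: tot reversed is tot. Two steps: reverse the string, then apply a Caesar shift of +10.
On stain: reverse → niats; then shift: n+10=x, i+10=s, a+10=k, t+10=d, s+10=c.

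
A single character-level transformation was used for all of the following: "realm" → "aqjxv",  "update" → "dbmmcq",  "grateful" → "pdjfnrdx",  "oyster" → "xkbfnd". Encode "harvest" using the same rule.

qmahnec

It's a Vigenère-style cipher with numeric key [9,12]: position i shifts by key[i mod 2].
On harvest: h+9=q, a+12=m, r+9=a, v+12=h, e+9=n, s+12=e, t+9=c.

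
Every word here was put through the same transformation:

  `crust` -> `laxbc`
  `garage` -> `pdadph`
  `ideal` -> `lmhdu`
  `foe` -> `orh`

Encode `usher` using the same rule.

Two shifts are in play — +3 for a/e/i/o/u, +9 for every other letter.
On usher: u(vowel)+3=x, s(cons)+9=b, h(cons)+9=q, e(vowel)+3=h, r(cons)+9=a.

xbqha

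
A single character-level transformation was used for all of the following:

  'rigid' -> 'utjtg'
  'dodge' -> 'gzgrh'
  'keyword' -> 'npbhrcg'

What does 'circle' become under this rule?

ftunop

Shifts by position in rigid: pos 0: r→u (+3), pos 1: i→t (+11), pos 2: g→j (+3), pos 3: i→t (+11) — repeating every 2. It's a Vigenère-style cipher with numeric key [3,11]: position i shifts by key[i mod 2].
On circle: c+3=f, i+11=t, r+3=u, c+11=n, l+3=o, e+11=p.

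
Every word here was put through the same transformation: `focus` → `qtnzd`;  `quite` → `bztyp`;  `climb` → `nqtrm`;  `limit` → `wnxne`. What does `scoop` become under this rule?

It's a Vigenère-style cipher with numeric key [11,5]: position i shifts by key[i mod 2].
For scoop: s+11=d, c+5=h, o+11=z, o+5=t, p+11=a.

dhzta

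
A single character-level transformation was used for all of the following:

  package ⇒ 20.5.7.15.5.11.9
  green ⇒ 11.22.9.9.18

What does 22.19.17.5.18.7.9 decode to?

p is letter #16 and maps to 20: an offset of 4. The number is (letter's place in the alphabet, a=1) + 4.
Reversing it on 22.19.17.5.18.7.9: 22→(22−4)÷1=18=r, 19→(19−4)÷1=15=o, 17→(17−4)÷1=13=m, 5→(5−4)÷1=1=a, 18→(18−4)÷1=14=n, 7→(7−4)÷1=3=c, 9→(9−4)÷1=5=e.

romance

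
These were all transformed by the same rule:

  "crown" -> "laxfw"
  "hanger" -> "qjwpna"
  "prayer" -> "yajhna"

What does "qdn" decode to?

Compare letters: c→l is +9, r→a is +9, o→x is +9 — a constant shift. Every letter moves 9 places later in the alphabet, wrapping around z→a.
Reversing it on qdn: q−9=h, d−9=u, n−9=e.

hue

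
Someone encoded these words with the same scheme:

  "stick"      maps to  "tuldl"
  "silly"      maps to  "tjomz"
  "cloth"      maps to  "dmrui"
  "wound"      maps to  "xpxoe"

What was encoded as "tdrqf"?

Shifts by position in stick: pos 0: s→t (+1), pos 1: t→u (+1), pos 2: i→l (+3), pos 3: c→d (+1), pos 4: k→l (+1) — repeating every 3. A repeating key of period 3 is used — shifts +1, +1, +3 over and over.
Decoding tdrqf: t−1=s, d−1=c, r−3=o, q−1=p, f−1=e.

scope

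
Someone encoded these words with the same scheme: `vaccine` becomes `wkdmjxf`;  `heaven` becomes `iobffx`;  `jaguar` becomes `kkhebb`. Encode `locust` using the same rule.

Shifts by position in vaccine: pos 0: v→w (+1), pos 1: a→k (+10), pos 2: c→d (+1), pos 3: c→m (+10) — repeating every 2. A repeating key of period 2 is used — shifts +1, +10 over and over.
For locust: l+1=m, o+10=y, c+1=d, u+10=e, s+1=t, t+10=d.

mydetd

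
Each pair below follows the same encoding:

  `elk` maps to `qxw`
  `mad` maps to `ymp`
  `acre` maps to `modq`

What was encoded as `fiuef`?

Compare letters: e→q is +12, l→x is +12, k→w is +12 — a constant shift. Every letter moves 12 places later in the alphabet, wrapping around z→a.
Reversing it on fiuef: f−12=t, i−12=w, u−12=i, e−12=s, f−12=t.

twist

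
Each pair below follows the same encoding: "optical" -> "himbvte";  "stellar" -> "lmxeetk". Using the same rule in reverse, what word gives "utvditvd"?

backpack

Compare letters: o→h is +19, p→i is +19, t→m is +19 — a constant shift. This is a Caesar cipher with shift 19.
Undoing it on utvditvd: u−19=b, t−19=a, v−19=c, d−19=k, i−19=p, t−19=a, v−19=c, d−19=k.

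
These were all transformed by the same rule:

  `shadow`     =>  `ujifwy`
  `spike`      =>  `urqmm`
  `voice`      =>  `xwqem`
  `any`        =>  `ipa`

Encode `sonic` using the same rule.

The shift depends on letter class: consonant s→u is +2, but vowel a→i is +8. The rule splits by letter class: vowels +8, consonants +2.
For sonic: s(cons)+2=u, o(vowel)+8=w, n(cons)+2=p, i(vowel)+8=q, c(cons)+2=e.

uwpqe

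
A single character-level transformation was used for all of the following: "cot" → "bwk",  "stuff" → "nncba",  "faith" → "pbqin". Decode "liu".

Read the word backwards and shift each letter +8.
Undoing it on liu: shift back: l−8=d, i−8=a, u−8=m → dam; then reverse → mad.

mad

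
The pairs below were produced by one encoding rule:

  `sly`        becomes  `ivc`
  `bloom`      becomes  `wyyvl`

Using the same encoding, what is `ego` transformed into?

The output letters match the input read backwards, each shifted +10: sly reversed is yls. Read the word backwards and shift each letter +10.
Applying it to ego: reverse → oge; then shift: o+10=y, g+10=q, e+10=o.

yqo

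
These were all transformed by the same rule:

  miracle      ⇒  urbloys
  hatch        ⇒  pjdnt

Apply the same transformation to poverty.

In miracle: m→u is +8, i→r is +9, r→b is +10, a→l is +11 — the shift increases by 1 each position. The shift increases by 1 at each position, starting from +8: 8, 9, 10, ….
Applying it to poverty: p+8=x, o+9=x, v+10=f, e+11=p, r+12=d, t+13=g, y+14=m.

xxfpdgm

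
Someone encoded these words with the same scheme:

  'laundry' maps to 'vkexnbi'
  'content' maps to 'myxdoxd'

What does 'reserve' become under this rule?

bocobfo

Compare letters: l→v is +10, a→k is +10, u→e is +10 — a constant shift. It's a constant shift of +10 (ROT10).
Applying it to reserve: r+10=b, e+10=o, s+10=c, e+10=o, r+10=b, v+10=f, e+10=o.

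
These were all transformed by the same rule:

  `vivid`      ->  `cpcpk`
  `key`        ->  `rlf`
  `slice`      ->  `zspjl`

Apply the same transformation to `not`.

uva

Each letter is shifted forward by 7 in the alphabet (a Caesar shift of +7).
On not: n+7=u, o+7=v, t+7=a.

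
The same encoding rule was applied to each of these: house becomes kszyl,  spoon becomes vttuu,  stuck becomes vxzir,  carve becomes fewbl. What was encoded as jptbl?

glove

In house: h→k is +3, o→s is +4, u→z is +5, s→y is +6 — the shift increases by 1 each position. Letter i (0-indexed) is shifted by i+3, so successive shifts are 3, 4, 5, ….
Reversing it on jptbl: j−3=g, p−4=l, t−5=o, b−6=v, l−7=e.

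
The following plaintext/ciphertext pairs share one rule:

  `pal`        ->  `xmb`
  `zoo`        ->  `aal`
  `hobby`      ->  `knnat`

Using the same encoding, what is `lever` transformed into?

The output letters match the input read backwards, each shifted +12: pal reversed is lap. Read the word backwards and shift each letter +12.
Applying it to lever: reverse → revel; then shift: r+12=d, e+12=q, v+12=h, e+12=q, l+12=x.

dqhqx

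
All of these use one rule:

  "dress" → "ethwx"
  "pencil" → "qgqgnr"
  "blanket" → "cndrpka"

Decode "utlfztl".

tribune

In dress: d→e is +1, r→t is +2, e→h is +3, s→w is +4 — the shift increases by 1 each position. Letter i (0-indexed) is shifted by i+1, so successive shifts are 1, 2, 3, ….
Decoding utlfztl: u−1=t, t−2=r, l−3=i, f−4=b, z−5=u, t−6=n, l−7=e.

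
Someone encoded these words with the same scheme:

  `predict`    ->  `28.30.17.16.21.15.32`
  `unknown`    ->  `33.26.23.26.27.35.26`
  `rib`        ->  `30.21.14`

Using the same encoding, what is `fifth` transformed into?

p is letter #16 and maps to 28: an offset of 12. The number is (letter's place in the alphabet, a=1) + 12.
On fifth: f=6→18, i=9→21, f=6→18, t=20→32, h=8→20.

18.21.18.32.20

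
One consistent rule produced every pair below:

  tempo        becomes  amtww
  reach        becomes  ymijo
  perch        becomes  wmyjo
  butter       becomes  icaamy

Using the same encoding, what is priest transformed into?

The shift depends on letter class: consonant t→a is +7, but vowel e→m is +8. Vowels shift forward by 8 and consonants shift forward by 7.
For priest: p(cons)+7=w, r(cons)+7=y, i(vowel)+8=q, e(vowel)+8=m, s(cons)+7=z, t(cons)+7=a.

wyqmza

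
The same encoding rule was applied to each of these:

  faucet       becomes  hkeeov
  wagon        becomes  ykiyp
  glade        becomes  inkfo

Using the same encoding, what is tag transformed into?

vki

Vowels shift forward by 10 and consonants shift forward by 2.
For tag: t(cons)+2=v, a(vowel)+10=k, g(cons)+2=i.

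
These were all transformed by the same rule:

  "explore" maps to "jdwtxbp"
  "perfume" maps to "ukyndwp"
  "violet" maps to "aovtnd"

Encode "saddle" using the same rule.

xgkluo

In explore: e→j is +5, x→d is +6, p→w is +7, l→t is +8 — the shift increases by 1 each position. Each letter shifts forward by (position + 5), i.e. 5, 6, 7, … — the shift grows by one for each successive letter.
For saddle: s+5=x, a+6=g, d+7=k, d+8=l, l+9=u, e+10=o.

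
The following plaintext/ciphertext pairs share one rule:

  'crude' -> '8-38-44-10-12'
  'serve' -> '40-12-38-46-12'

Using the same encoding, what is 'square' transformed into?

The formula is n = 2×(alphabet index, a=1) + 2.
On square: s=19→40, q=17→36, u=21→44, a=1→4, r=18→38, e=5→12.

40-36-44-4-38-12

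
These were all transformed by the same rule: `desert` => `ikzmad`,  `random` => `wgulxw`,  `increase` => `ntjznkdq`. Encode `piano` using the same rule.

uohvx

In desert: d→i is +5, e→k is +6, s→z is +7, e→m is +8 — the shift increases by 1 each position. Each letter shifts forward by (position + 5), i.e. 5, 6, 7, … — the shift grows by one for each successive letter.
For piano: p+5=u, i+6=o, a+7=h, n+8=v, o+9=x.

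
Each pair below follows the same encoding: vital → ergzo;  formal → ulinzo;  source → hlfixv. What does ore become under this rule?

Each pair mirrors across the alphabet (v↔e, i↔r, t↔g): positions sum to 25. Letters are reflected about the middle of the alphabet (position → 25−position): Atbash.
On ore: o↔l, r↔i, e↔v.

liv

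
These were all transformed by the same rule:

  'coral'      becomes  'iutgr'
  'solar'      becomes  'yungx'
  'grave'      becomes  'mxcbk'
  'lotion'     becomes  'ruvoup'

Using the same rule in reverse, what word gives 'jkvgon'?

detail

Shifts by position in coral: pos 0: c→i (+6), pos 1: o→u (+6), pos 2: r→t (+2), pos 3: a→g (+6), pos 4: l→r (+6) — repeating every 3. A repeating key of period 3 is used — shifts +6, +6, +2 over and over.
Reversing it on jkvgon: j−6=d, k−6=e, v−2=t, g−6=a, o−6=i, n−2=l.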